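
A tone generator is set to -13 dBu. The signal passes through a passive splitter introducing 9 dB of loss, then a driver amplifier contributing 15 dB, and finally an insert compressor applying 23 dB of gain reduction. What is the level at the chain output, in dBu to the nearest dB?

-30 dBu

Gain stages sum in dB:
-13 − 9 + 15 − 23 = -30 dBu.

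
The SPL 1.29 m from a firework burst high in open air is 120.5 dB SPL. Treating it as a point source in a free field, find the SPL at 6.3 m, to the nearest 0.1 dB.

106.7 dB SPL

Free-field point source: level drops by 20·log₁₀ of the distance ratio.
ΔL = −20·log₁₀(6.3/1.29) = -13.78 dB, so L₂ = 120.5 + (-13.78) = 106.7 dB SPL.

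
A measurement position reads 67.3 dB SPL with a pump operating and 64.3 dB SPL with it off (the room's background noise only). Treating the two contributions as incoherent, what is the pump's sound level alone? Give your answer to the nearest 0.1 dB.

Remove the background by subtracting linear intensities:
L_src = 10·log₁₀(10^(67.3/10) − 10^(64.3/10)) = 10·log₁₀(2679000) = 64.3 dB SPL.

64.3 dB SPL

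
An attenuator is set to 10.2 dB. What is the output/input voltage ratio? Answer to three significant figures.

0.309

Voltage ratio = 10^(dB/20).
10^(-10.2/20) = 10^(-0.5100) = 0.309.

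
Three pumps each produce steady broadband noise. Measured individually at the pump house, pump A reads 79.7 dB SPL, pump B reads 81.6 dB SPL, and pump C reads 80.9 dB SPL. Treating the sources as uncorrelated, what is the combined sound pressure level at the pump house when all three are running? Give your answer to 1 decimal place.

Add the sources as powers (linear), then convert back to dB:
L_total = 10·log₁₀(10^(79.7/10) + 10^(81.6/10) + 10^(80.9/10)) = 10·log₁₀(360900000) = 85.6 dB SPL.

85.6 dB SPL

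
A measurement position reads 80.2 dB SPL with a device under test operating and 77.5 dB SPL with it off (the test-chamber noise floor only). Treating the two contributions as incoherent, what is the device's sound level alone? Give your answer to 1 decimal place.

76.9 dB SPL

Remove the background by subtracting linear intensities:
L_src = 10·log₁₀(10^(80.2/10) − 10^(77.5/10)) = 10·log₁₀(48480000) = 76.9 dB SPL.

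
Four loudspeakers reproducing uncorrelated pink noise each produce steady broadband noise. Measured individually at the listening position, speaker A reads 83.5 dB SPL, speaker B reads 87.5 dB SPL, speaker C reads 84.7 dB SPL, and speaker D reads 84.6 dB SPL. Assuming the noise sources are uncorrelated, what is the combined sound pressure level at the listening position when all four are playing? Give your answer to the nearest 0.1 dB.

Uncorrelated sources add in intensity (power), not in dB.
L_total = 10·log₁₀(10^(83.5/10) + 10^(87.5/10) + 10^(84.7/10) + 10^(84.6/10)) = 10·log₁₀(1370000000) = 91.4 dB SPL.

91.4 dB SPL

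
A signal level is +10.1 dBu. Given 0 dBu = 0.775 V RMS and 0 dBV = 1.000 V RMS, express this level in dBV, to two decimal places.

The offset between the scales is 20·log₁₀(0.775/1.000) = −2.214 dB.
So dBV = +10.1 − 2.214 = +7.89 dBV.

+7.89 dBV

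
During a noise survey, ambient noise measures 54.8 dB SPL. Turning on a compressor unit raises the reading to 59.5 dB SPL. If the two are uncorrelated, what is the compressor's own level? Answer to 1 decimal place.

Background correction is a power subtraction:
L_src = 10·log₁₀(10^(59.5/10) − 10^(54.8/10)) = 10·log₁₀(589300) = 57.7 dB SPL.

57.7 dB SPL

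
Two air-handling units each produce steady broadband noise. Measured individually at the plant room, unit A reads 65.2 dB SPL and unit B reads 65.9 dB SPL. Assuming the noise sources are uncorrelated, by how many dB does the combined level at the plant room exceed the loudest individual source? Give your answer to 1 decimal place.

2.7 dB

Incoherent sources sum as intensities:
L_total = 10·log₁₀(10^(65.2/10) + 10^(65.9/10)) = 68.57 dB SPL.
Excess over the loudest (65.9 dB): 68.57 − 65.9 = 2.7 dB.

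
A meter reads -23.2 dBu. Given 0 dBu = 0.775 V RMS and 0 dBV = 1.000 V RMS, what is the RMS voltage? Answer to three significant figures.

V = 0.775 V × 10^(-23.2/20).
= 0.775 × 0.06918 = 0.0536 V.

0.0536 V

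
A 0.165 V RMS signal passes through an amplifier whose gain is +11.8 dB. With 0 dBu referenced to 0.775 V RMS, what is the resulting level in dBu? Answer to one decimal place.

Input level: 20·log₁₀(0.165/0.775) = -13.44 dBu.
Output: -13.44 + 11.8 = -1.6 dBu.

-1.6 dBu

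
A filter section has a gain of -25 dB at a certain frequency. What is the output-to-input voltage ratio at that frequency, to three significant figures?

0.0562

Voltage ratio = 10^(dB/20).
10^(-25/20) = 10^(-1.250) = 0.0562.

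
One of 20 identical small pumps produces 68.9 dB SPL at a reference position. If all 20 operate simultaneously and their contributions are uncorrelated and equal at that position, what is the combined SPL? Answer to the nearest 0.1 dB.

20 equal incoherent sources raise the level by 10·log₁₀(20) = 13.01 dB.
L_total = 68.9 + 13.01 = 81.9 dB SPL.

81.9 dB SPL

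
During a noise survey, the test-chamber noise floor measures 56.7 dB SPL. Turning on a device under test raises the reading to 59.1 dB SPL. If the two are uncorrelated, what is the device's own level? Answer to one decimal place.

Remove the background by subtracting linear intensities:
L_src = 10·log₁₀(10^(59.1/10) − 10^(56.7/10)) = 10·log₁₀(345100) = 55.4 dB SPL.

55.4 dB SPL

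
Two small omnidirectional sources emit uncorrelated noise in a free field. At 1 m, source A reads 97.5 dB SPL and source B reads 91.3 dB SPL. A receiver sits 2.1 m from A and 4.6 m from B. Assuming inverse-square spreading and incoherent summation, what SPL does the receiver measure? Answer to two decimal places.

91.27 dB SPL

At the listener: L_A = 97.5 − 20·log₁₀(2.1) = 91.056 dB; L_B = 91.3 − 20·log₁₀(4.6) = 78.045 dB.
Combined: 10·log₁₀(10^(91.056/10)+10^(78.045/10)) = 91.27 dB SPL.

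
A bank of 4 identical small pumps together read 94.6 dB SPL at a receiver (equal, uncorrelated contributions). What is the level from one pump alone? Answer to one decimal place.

88.6 dB SPL

4 equal incoherent sources add 10·log₁₀(4) = 6.02 dB over one source.
L_one = 94.6 − 6.02 = 88.6 dB SPL.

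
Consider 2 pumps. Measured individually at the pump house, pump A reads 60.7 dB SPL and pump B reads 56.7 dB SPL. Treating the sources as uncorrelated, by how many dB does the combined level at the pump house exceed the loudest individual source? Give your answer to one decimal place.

1.5 dB

Incoherent sources sum as intensities:
L_total = 10·log₁₀(10^(60.7/10) + 10^(56.7/10)) = 62.16 dB SPL.
Excess over the loudest (60.7 dB): 62.16 − 60.7 = 1.5 dB.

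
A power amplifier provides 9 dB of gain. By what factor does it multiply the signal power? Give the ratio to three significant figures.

Power ratio = 10^(dB/10).
10^(9/10) = 10^(0.9000) = 7.94.

7.94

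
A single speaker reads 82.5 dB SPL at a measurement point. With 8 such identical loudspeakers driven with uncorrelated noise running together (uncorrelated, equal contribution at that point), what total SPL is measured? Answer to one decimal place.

91.5 dB SPL

8 equal incoherent sources raise the level by 10·log₁₀(8) = 9.03 dB.
L_total = 82.5 + 9.03 = 91.5 dB SPL.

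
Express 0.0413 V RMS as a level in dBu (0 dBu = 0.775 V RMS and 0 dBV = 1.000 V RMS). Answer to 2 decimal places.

dBu = 20·log₁₀(V / 0.775 V).
20·log₁₀(0.0413/0.775) = -25.47 dBu.

-25.47 dBu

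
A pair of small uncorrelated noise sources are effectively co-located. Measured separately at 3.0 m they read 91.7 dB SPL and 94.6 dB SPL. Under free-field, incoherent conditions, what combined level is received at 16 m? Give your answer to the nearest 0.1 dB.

81.9 dB SPL

Combined at 3.0 m: 10·log₁₀(10^(91.7/10)+10^(94.6/10)) = 96.40 dB SPL.
Then apply −20·log₁₀(16/3.0) = -14.54 dB → 81.9 dB SPL.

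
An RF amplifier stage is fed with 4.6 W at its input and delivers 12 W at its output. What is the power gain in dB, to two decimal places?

For a power ratio, dB = 10·log₁₀(P₂/P₁).
10·log₁₀(12/4.6) = 10·log₁₀(2.609) = 4.16 dB.

4.16 dB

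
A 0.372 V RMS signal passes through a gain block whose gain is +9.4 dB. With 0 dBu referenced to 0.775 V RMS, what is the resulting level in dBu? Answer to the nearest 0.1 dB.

Input level: 20·log₁₀(0.372/0.775) = -6.38 dBu.
Output: -6.38 + 9.4 = +3.0 dBu.

+3.0 dBu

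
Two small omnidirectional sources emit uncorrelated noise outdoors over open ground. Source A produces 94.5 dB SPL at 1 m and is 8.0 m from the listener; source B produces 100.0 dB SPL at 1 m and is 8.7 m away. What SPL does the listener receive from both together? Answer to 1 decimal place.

82.5 dB SPL

At the listener: L_A = 94.5 − 20·log₁₀(8.0) = 76.44 dB; L_B = 100.0 − 20·log₁₀(8.7) = 81.21 dB.
Combined: 10·log₁₀(10^(76.44/10)+10^(81.21/10)) = 82.5 dB SPL.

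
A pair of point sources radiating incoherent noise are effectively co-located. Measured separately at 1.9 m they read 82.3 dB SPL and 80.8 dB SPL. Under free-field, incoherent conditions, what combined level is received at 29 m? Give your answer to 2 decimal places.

60.95 dB SPL

Combined at 1.9 m: 10·log₁₀(10^(82.3/10)+10^(80.8/10)) = 84.625 dB SPL.
Then apply −20·log₁₀(29/1.9) = -23.673 dB → 60.95 dB SPL.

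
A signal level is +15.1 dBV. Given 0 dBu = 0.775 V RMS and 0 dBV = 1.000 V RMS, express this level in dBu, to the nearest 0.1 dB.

+17.3 dBu

The offset between the scales is 20·log₁₀(0.775/1.000) = −2.214 dB.
So dBu = +15.1 + 2.214 = +17.3 dBu.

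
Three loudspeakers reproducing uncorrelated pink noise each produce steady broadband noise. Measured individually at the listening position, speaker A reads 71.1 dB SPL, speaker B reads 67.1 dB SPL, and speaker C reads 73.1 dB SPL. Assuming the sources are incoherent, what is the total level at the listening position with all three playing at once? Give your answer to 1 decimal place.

Uncorrelated sources add in intensity (power), not in dB.
L_total = 10·log₁₀(10^(71.1/10) + 10^(67.1/10) + 10^(73.1/10)) = 10·log₁₀(38430000) = 75.8 dB SPL.

75.8 dB SPL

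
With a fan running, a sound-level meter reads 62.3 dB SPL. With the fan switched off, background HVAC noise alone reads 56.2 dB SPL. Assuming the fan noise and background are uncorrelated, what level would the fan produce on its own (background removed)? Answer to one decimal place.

Remove the background by subtracting linear intensities:
L_src = 10·log₁₀(10^(62.3/10) − 10^(56.2/10)) = 10·log₁₀(1281000) = 61.1 dB SPL.

61.1 dB SPL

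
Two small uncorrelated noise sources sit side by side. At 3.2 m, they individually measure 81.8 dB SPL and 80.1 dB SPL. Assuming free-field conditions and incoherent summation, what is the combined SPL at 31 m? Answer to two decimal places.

Combined at 3.2 m: 10·log₁₀(10^(81.8/10)+10^(80.1/10)) = 84.043 dB SPL.
Then apply −20·log₁₀(31/3.2) = -19.724 dB → 64.32 dB SPL.

64.32 dB SPL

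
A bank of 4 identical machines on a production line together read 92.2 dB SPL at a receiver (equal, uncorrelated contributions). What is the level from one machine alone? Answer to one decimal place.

4 equal incoherent sources add 10·log₁₀(4) = 6.02 dB over one source.
L_one = 92.2 − 6.02 = 86.2 dB SPL.

86.2 dB SPL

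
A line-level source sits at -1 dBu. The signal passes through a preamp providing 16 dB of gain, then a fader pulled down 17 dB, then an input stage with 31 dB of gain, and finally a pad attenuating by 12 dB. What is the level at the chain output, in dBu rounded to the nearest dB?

Cascaded gains and losses add directly in dB.
-1 + 16 − 17 + 31 − 12 = +17 dBu.

+17 dBu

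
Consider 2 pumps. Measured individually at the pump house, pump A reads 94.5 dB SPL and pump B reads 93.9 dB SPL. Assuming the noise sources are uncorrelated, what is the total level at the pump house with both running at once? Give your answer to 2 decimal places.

97.22 dB SPL

Incoherent sources sum as intensities:
L_total = 10·log₁₀(10^(94.5/10) + 10^(93.9/10)) = 10·log₁₀(5273000000) = 97.22 dB SPL.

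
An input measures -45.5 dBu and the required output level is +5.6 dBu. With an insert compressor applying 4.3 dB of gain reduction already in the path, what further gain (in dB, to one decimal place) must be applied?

55.4 dB

The required make-up gain is the shortfall in the dB sum.
G = +5.6 − (-45.5) + 4.3 = 55.4 dB.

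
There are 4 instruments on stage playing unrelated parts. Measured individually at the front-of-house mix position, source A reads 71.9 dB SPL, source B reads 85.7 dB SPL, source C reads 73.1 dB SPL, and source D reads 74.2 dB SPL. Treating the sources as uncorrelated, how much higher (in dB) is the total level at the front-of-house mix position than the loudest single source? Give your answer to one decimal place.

0.7 dB

Add the sources as powers (linear), then convert back to dB:
L_total = 10·log₁₀(10^(71.9/10) + 10^(85.7/10) + 10^(73.1/10) + 10^(74.2/10)) = 86.37 dB SPL.
Excess over the loudest (85.7 dB): 86.37 − 85.7 = 0.7 dB.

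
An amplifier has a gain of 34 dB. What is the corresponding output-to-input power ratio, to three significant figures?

Power ratio = 10^(dB/10).
10^(34/10) = 10^(3.400) = 2510.

2510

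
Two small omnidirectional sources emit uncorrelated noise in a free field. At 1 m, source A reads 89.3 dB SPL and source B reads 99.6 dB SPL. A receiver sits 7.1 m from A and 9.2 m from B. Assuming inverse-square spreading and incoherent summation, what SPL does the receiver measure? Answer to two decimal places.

At the listener: L_A = 89.3 − 20·log₁₀(7.1) = 72.275 dB; L_B = 99.6 − 20·log₁₀(9.2) = 80.324 dB.
Combined: 10·log₁₀(10^(72.275/10)+10^(80.324/10)) = 80.96 dB SPL.

80.96 dB SPL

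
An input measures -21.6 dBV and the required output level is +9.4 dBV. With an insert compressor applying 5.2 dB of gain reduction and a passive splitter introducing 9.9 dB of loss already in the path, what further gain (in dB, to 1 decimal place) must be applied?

46.1 dB

The required make-up gain is the shortfall in the dB sum.
G = +9.4 − (-21.6) + 5.2 + 9.9 = 46.1 dB.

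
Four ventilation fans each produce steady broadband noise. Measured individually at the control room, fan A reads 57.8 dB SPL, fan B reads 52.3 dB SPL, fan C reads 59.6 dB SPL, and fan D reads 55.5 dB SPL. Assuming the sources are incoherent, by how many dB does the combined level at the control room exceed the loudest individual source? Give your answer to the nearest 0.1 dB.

Incoherent sources sum as intensities:
L_total = 10·log₁₀(10^(57.8/10) + 10^(52.3/10) + 10^(59.6/10) + 10^(55.5/10)) = 63.09 dB SPL.
Excess over the loudest (59.6 dB): 63.09 − 59.6 = 3.5 dB.

3.5 dB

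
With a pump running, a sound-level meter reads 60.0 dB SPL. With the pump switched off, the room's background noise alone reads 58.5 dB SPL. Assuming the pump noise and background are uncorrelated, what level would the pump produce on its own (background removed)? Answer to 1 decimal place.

Background correction is a power subtraction:
L_src = 10·log₁₀(10^(60.0/10) − 10^(58.5/10)) = 10·log₁₀(292100) = 54.7 dB SPL.

54.7 dB SPL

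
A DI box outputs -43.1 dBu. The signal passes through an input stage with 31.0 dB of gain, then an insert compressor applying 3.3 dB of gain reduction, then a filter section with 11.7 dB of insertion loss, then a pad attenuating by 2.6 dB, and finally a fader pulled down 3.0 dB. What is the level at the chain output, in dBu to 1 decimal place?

-32.7 dBu

Cascaded gains and losses add directly in dB.
-43.1 + 31.0 − 3.3 − 11.7 − 2.6 − 3.0 = -32.7 dBu.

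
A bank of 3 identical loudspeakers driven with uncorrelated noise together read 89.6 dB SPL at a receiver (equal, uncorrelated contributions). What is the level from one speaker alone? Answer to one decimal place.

3 equal incoherent sources add 10·log₁₀(3) = 4.77 dB over one source.
L_one = 89.6 − 4.77 = 84.8 dB SPL.

84.8 dB SPL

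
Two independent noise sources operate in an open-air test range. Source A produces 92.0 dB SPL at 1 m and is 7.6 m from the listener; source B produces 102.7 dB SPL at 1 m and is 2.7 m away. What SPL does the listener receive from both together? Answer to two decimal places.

94.12 dB SPL

At the listener: L_A = 92.0 − 20·log₁₀(7.6) = 74.384 dB; L_B = 102.7 − 20·log₁₀(2.7) = 94.073 dB.
Combined: 10·log₁₀(10^(74.384/10)+10^(94.073/10)) = 94.12 dB SPL.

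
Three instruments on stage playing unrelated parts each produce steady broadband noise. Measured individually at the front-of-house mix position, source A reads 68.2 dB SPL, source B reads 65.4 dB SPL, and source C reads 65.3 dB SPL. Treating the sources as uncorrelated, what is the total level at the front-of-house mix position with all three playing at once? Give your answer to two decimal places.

Uncorrelated sources add in intensity (power), not in dB.
L_total = 10·log₁₀(10^(68.2/10) + 10^(65.4/10) + 10^(65.3/10)) = 10·log₁₀(13460000) = 71.29 dB SPL.

71.29 dB SPL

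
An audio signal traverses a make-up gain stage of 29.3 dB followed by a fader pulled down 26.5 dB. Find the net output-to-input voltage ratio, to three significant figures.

1.38

Net gain = 29.3 + (−26.5) = 2.8 dB.
Voltage ratio = 10^(2.8/20) = 1.38.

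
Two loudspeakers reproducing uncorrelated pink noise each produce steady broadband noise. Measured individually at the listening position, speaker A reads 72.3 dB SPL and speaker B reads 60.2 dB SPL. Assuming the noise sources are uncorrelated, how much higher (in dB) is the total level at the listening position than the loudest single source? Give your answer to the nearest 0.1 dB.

0.3 dB

Incoherent sources sum as intensities:
L_total = 10·log₁₀(10^(72.3/10) + 10^(60.2/10)) = 72.56 dB SPL.
Excess over the loudest (72.3 dB): 72.56 − 72.3 = 0.3 dB.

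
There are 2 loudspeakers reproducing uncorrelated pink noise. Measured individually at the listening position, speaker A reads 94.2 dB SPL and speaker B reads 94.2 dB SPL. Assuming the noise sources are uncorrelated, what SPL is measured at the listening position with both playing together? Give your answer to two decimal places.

Uncorrelated sources add in intensity (power), not in dB.
L_total = 10·log₁₀(10^(94.2/10) + 10^(94.2/10)) = 10·log₁₀(5261000000) = 97.21 dB SPL.

97.21 dB SPL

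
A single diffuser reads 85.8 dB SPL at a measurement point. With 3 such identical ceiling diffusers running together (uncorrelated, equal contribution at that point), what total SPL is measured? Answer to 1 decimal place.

3 equal incoherent sources raise the level by 10·log₁₀(3) = 4.77 dB.
L_total = 85.8 + 4.77 = 90.6 dB SPL.

90.6 dB SPL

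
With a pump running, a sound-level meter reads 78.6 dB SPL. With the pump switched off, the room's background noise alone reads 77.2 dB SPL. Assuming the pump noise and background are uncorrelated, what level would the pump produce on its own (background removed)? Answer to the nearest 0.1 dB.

73.0 dB SPL

Remove the background by subtracting linear intensities:
L_src = 10·log₁₀(10^(78.6/10) − 10^(77.2/10)) = 10·log₁₀(19960000) = 73.0 dB SPL.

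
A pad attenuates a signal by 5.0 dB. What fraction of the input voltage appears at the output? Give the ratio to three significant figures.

0.562

Voltage ratio = 10^(dB/20).
10^(-5.0/20) = 10^(-0.2500) = 0.562.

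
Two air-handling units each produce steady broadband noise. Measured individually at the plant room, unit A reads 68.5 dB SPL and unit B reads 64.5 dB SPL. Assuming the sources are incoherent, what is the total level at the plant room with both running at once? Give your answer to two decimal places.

Incoherent sources sum as intensities:
L_total = 10·log₁₀(10^(68.5/10) + 10^(64.5/10)) = 10·log₁₀(9898000) = 69.96 dB SPL.

69.96 dB SPL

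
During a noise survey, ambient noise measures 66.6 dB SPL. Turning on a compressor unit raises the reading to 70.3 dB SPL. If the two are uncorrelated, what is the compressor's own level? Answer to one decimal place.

67.9 dB SPL

Subtract intensities: L_src = 10·log₁₀(10^(L_total/10) − 10^(L_bg/10)).
L_src = 10·log₁₀(10^(70.3/10) − 10^(66.6/10)) = 10·log₁₀(6144000) = 67.9 dB SPL.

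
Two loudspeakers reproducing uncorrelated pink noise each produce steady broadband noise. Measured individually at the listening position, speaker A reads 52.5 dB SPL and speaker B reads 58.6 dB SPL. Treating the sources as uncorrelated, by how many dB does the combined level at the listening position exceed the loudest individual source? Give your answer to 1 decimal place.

1.0 dB

Incoherent sources sum as intensities:
L_total = 10·log₁₀(10^(52.5/10) + 10^(58.6/10)) = 59.55 dB SPL.
Excess over the loudest (58.6 dB): 59.55 − 58.6 = 1.0 dB.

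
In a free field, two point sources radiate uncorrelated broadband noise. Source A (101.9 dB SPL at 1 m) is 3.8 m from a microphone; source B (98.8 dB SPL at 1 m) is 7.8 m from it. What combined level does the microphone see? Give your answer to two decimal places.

90.78 dB SPL

At the listener: L_A = 101.9 − 20·log₁₀(3.8) = 90.304 dB; L_B = 98.8 − 20·log₁₀(7.8) = 80.958 dB.
Combined: 10·log₁₀(10^(90.304/10)+10^(80.958/10)) = 90.78 dB SPL.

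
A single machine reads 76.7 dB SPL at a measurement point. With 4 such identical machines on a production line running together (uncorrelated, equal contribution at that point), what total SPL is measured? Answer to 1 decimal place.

82.7 dB SPL

4 equal incoherent sources raise the level by 10·log₁₀(4) = 6.02 dB.
L_total = 76.7 + 6.02 = 82.7 dB SPL.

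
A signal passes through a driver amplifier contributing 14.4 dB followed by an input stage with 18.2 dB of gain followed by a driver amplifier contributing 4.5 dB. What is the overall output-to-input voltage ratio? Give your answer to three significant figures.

Net gain = 14.4 + 18.2 + 4.5 = 37.1 dB.
Voltage ratio = 10^(37.1/20) = 71.6.

71.6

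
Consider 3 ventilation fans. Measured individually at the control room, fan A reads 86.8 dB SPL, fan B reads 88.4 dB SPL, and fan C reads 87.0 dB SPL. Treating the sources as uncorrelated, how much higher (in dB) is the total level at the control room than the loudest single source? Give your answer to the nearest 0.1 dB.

3.8 dB

Uncorrelated sources add in intensity (power), not in dB.
L_total = 10·log₁₀(10^(86.8/10) + 10^(88.4/10) + 10^(87.0/10)) = 92.23 dB SPL.
Excess over the loudest (88.4 dB): 92.23 − 88.4 = 3.8 dB.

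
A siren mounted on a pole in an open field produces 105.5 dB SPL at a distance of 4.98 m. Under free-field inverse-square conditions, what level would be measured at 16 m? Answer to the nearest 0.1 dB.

95.4 dB SPL

Free-field point source: level drops by 20·log₁₀ of the distance ratio.
ΔL = −20·log₁₀(16/4.98) = -10.14 dB, so L₂ = 105.5 + (-10.14) = 95.4 dB SPL.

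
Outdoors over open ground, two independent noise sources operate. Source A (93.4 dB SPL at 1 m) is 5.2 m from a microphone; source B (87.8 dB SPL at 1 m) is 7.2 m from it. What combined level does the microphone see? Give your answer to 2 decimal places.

79.66 dB SPL

At the listener: L_A = 93.4 − 20·log₁₀(5.2) = 79.080 dB; L_B = 87.8 − 20·log₁₀(7.2) = 70.653 dB.
Combined: 10·log₁₀(10^(79.080/10)+10^(70.653/10)) = 79.66 dB SPL.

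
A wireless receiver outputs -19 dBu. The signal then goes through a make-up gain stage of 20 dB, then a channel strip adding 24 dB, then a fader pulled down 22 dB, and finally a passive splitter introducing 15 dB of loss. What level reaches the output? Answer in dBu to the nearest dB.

Cascaded gains and losses add directly in dB.
-19 + 20 + 24 − 22 − 15 = -12 dBu.

-12 dBu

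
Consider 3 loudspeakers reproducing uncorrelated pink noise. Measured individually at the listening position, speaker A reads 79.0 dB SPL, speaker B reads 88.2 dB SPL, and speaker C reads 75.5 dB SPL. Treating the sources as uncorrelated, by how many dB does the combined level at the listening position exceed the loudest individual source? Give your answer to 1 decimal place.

0.7 dB

Add the sources as powers (linear), then convert back to dB:
L_total = 10·log₁₀(10^(79.0/10) + 10^(88.2/10) + 10^(75.5/10)) = 88.90 dB SPL.
Excess over the loudest (88.2 dB): 88.90 − 88.2 = 0.7 dB.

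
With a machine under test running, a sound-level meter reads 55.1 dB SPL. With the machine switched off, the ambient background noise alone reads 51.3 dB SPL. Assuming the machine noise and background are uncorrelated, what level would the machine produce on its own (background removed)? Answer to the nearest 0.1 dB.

Background correction is a power subtraction:
L_src = 10·log₁₀(10^(55.1/10) − 10^(51.3/10)) = 10·log₁₀(188700) = 52.8 dB SPL.

52.8 dB SPL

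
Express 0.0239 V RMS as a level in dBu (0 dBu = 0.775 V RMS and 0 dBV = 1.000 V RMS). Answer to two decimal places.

-30.22 dBu

dBu = 20·log₁₀(V / 0.775 V).
20·log₁₀(0.0239/0.775) = -30.22 dBu.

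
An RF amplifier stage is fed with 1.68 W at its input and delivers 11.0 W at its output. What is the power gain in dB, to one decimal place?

8.2 dB

Power ratio → dB uses the 10·log₁₀ form:
10·log₁₀(11.0/1.68) = 10·log₁₀(6.548) = 8.2 dB.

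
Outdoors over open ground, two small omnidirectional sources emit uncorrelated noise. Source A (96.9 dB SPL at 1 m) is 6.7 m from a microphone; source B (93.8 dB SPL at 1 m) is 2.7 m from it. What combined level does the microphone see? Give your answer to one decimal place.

86.4 dB SPL

At the listener: L_A = 96.9 − 20·log₁₀(6.7) = 80.38 dB; L_B = 93.8 − 20·log₁₀(2.7) = 85.17 dB.
Combined: 10·log₁₀(10^(80.38/10)+10^(85.17/10)) = 86.4 dB SPL.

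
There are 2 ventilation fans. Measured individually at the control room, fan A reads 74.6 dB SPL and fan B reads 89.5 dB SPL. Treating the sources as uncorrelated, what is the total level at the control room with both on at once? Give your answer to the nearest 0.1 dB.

Uncorrelated sources add in intensity (power), not in dB.
L_total = 10·log₁₀(10^(74.6/10) + 10^(89.5/10)) = 10·log₁₀(920100000) = 89.6 dB SPL.

89.6 dB SPL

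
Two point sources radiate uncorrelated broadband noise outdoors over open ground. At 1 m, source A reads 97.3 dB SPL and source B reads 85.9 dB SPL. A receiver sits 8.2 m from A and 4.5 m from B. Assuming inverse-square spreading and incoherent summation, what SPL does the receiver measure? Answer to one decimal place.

At the listener: L_A = 97.3 − 20·log₁₀(8.2) = 79.02 dB; L_B = 85.9 − 20·log₁₀(4.5) = 72.84 dB.
Combined: 10·log₁₀(10^(79.02/10)+10^(72.84/10)) = 80.0 dB SPL.

80.0 dB SPL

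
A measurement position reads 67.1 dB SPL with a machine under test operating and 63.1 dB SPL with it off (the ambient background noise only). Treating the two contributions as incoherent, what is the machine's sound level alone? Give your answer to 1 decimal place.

Background correction is a power subtraction:
L_src = 10·log₁₀(10^(67.1/10) − 10^(63.1/10)) = 10·log₁₀(3087000) = 64.9 dB SPL.

64.9 dB SPL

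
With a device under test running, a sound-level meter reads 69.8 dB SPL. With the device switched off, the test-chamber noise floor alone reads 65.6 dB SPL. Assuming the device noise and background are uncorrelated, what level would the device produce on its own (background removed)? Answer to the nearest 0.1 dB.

67.7 dB SPL

Background correction is a power subtraction:
L_src = 10·log₁₀(10^(69.8/10) − 10^(65.6/10)) = 10·log₁₀(5919000) = 67.7 dB SPL.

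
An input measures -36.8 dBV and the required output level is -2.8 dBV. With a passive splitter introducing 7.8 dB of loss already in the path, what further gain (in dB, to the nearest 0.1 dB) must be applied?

41.8 dB

The required make-up gain is the shortfall in the dB sum.
G = -2.8 − (-36.8) + 7.8 = 41.8 dB.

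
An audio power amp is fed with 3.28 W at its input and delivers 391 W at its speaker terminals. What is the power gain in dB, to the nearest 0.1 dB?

20.8 dB

Power ratio → dB uses the 10·log₁₀ form:
10·log₁₀(391/3.28) = 10·log₁₀(119.2) = 20.8 dB.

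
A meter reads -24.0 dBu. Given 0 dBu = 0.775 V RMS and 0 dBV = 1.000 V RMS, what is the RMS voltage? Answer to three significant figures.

0.0489 V

V = 0.775 V × 10^(-24.0/20).
= 0.775 × 0.06310 = 0.0489 V.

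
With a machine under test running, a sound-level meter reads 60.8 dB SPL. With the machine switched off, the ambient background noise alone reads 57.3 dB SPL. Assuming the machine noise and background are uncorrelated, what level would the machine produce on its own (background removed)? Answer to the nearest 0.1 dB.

Remove the background by subtracting linear intensities:
L_src = 10·log₁₀(10^(60.8/10) − 10^(57.3/10)) = 10·log₁₀(665200) = 58.2 dB SPL.

58.2 dB SPL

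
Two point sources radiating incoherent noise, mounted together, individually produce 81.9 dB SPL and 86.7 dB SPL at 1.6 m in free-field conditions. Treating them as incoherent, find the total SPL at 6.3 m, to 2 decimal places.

Combined at 1.6 m: 10·log₁₀(10^(81.9/10)+10^(86.7/10)) = 87.942 dB SPL.
Then apply −20·log₁₀(6.3/1.6) = -11.904 dB → 76.04 dB SPL.

76.04 dB SPL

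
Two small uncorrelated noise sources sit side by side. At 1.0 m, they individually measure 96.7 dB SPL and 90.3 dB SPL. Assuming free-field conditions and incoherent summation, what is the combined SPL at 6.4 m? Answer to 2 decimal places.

81.47 dB SPL

Combined at 1.0 m: 10·log₁₀(10^(96.7/10)+10^(90.3/10)) = 97.596 dB SPL.
Then apply −20·log₁₀(6.4/1.0) = -16.124 dB → 81.47 dB SPL.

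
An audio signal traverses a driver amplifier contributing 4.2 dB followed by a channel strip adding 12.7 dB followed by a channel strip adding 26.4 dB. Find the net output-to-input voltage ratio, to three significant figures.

146

Net gain = 4.2 + 12.7 + 26.4 = 43.3 dB.
Voltage ratio = 10^(43.3/20) = 146.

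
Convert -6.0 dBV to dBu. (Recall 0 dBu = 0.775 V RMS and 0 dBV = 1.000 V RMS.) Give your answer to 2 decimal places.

-3.79 dBu

The offset between the scales is 20·log₁₀(0.775/1.000) = −2.214 dB.
So dBu = -6.0 + 2.214 = -3.79 dBu.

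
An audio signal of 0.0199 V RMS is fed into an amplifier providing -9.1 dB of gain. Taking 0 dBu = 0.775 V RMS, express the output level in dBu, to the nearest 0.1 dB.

-40.9 dBu

Input level: 20·log₁₀(0.0199/0.775) = -31.81 dBu.
Output: -31.81 − 9.1 = -40.9 dBu.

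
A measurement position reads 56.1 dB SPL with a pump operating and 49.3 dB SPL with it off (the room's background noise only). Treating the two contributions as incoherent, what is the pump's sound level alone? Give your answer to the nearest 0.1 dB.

Remove the background by subtracting linear intensities:
L_src = 10·log₁₀(10^(56.1/10) − 10^(49.3/10)) = 10·log₁₀(322300) = 55.1 dB SPL.

55.1 dB SPL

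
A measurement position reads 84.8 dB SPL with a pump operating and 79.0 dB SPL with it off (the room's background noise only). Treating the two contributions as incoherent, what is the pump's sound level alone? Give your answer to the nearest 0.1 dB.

83.5 dB SPL

Subtract intensities: L_src = 10·log₁₀(10^(L_total/10) − 10^(L_bg/10)).
L_src = 10·log₁₀(10^(84.8/10) − 10^(79.0/10)) = 10·log₁₀(222600000) = 83.5 dB SPL.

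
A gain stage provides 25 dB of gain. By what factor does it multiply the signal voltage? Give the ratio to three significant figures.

17.8

Voltage ratio = 10^(dB/20).
10^(25/20) = 10^(1.250) = 17.8.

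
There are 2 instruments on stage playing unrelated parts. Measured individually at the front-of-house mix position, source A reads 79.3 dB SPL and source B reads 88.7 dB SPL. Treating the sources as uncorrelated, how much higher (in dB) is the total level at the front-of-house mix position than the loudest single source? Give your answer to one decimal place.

Incoherent sources sum as intensities:
L_total = 10·log₁₀(10^(79.3/10) + 10^(88.7/10)) = 89.17 dB SPL.
Excess over the loudest (88.7 dB): 89.17 − 88.7 = 0.5 dB.

0.5 dB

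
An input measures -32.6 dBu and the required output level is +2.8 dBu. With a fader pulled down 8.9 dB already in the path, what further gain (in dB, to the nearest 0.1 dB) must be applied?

44.3 dB

The required make-up gain is the shortfall in the dB sum.
G = +2.8 − (-32.6) + 8.9 = 44.3 dB.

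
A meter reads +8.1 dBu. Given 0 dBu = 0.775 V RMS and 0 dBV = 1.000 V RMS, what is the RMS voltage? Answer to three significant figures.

1.97 V

V = 0.775 V × 10^(+8.1/20).
= 0.775 × 2.541 = 1.97 V.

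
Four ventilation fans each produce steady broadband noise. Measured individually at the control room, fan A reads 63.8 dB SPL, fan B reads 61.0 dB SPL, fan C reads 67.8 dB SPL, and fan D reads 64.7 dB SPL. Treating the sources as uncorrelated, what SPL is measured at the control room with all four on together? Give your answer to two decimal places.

Add the sources as powers (linear), then convert back to dB:
L_total = 10·log₁₀(10^(63.8/10) + 10^(61.0/10) + 10^(67.8/10) + 10^(64.7/10)) = 10·log₁₀(12630000) = 71.02 dB SPL.

71.02 dB SPL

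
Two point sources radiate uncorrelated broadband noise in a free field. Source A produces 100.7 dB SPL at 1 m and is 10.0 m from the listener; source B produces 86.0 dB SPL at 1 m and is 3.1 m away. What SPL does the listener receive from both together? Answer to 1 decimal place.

82.0 dB SPL

At the listener: L_A = 100.7 − 20·log₁₀(10.0) = 80.70 dB; L_B = 86.0 − 20·log₁₀(3.1) = 76.17 dB.
Combined: 10·log₁₀(10^(80.70/10)+10^(76.17/10)) = 82.0 dB SPL.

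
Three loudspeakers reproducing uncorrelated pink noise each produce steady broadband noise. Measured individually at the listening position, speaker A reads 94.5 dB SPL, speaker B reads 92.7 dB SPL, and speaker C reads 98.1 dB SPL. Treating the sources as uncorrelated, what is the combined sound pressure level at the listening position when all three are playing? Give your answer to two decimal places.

100.47 dB SPL

Incoherent sources sum as intensities:
L_total = 10·log₁₀(10^(94.5/10) + 10^(92.7/10) + 10^(98.1/10)) = 10·log₁₀(11137000000) = 100.47 dB SPL.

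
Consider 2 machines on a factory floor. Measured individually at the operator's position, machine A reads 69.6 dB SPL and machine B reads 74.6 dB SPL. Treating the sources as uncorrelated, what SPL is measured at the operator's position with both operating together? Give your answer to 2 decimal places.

Incoherent sources sum as intensities:
L_total = 10·log₁₀(10^(69.6/10) + 10^(74.6/10)) = 10·log₁₀(37960000) = 75.79 dB SPL.

75.79 dB SPL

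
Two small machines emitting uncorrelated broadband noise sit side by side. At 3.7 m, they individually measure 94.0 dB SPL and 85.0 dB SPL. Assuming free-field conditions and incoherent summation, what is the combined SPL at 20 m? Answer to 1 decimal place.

Combined at 3.7 m: 10·log₁₀(10^(94.0/10)+10^(85.0/10)) = 94.51 dB SPL.
Then apply −20·log₁₀(20/3.7) = -14.66 dB → 79.9 dB SPL.

79.9 dB SPL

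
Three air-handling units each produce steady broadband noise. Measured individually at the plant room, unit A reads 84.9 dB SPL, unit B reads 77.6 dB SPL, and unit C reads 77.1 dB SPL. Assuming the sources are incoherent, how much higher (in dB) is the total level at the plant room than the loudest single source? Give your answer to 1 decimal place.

1.3 dB

Add the sources as powers (linear), then convert back to dB:
L_total = 10·log₁₀(10^(84.9/10) + 10^(77.6/10) + 10^(77.1/10)) = 86.21 dB SPL.
Excess over the loudest (84.9 dB): 86.21 − 84.9 = 1.3 dB.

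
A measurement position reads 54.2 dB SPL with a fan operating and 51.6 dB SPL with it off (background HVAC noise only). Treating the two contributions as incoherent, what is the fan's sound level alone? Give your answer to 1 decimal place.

50.7 dB SPL

Background correction is a power subtraction:
L_src = 10·log₁₀(10^(54.2/10) − 10^(51.6/10)) = 10·log₁₀(118500) = 50.7 dB SPL.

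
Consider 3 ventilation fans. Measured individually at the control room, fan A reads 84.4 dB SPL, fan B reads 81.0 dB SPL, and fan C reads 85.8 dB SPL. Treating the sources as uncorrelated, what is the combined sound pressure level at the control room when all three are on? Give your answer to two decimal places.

Add the sources as powers (linear), then convert back to dB:
L_total = 10·log₁₀(10^(84.4/10) + 10^(81.0/10) + 10^(85.8/10)) = 10·log₁₀(781500000) = 88.93 dB SPL.

88.93 dB SPL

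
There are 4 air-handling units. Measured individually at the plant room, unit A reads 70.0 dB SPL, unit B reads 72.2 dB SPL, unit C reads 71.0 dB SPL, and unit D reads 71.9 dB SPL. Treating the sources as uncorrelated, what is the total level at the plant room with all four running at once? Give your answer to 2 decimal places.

77.38 dB SPL

Uncorrelated sources add in intensity (power), not in dB.
L_total = 10·log₁₀(10^(70.0/10) + 10^(72.2/10) + 10^(71.0/10) + 10^(71.9/10)) = 10·log₁₀(54670000) = 77.38 dB SPL.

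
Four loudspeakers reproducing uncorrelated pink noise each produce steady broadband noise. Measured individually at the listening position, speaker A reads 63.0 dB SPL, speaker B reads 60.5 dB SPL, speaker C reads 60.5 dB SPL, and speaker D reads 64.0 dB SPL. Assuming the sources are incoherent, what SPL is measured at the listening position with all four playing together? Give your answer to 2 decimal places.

Add the sources as powers (linear), then convert back to dB:
L_total = 10·log₁₀(10^(63.0/10) + 10^(60.5/10) + 10^(60.5/10) + 10^(64.0/10)) = 10·log₁₀(6751000) = 68.29 dB SPL.

68.29 dB SPL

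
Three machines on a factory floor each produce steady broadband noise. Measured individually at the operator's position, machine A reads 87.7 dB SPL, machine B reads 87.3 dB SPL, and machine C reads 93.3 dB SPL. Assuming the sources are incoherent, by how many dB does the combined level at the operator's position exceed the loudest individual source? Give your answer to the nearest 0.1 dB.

Uncorrelated sources add in intensity (power), not in dB.
L_total = 10·log₁₀(10^(87.7/10) + 10^(87.3/10) + 10^(93.3/10)) = 95.14 dB SPL.
Excess over the loudest (93.3 dB): 95.14 − 93.3 = 1.8 dB.

1.8 dB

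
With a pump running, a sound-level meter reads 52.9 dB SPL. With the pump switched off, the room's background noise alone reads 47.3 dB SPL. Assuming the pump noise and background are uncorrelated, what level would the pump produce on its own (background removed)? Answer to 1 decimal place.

51.5 dB SPL

Remove the background by subtracting linear intensities:
L_src = 10·log₁₀(10^(52.9/10) − 10^(47.3/10)) = 10·log₁₀(141300) = 51.5 dB SPL.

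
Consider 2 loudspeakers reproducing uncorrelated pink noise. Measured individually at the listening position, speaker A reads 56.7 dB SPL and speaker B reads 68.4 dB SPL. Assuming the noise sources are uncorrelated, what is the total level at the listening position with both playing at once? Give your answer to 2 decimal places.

Incoherent sources sum as intensities:
L_total = 10·log₁₀(10^(56.7/10) + 10^(68.4/10)) = 10·log₁₀(7386000) = 68.68 dB SPL.

68.68 dB SPL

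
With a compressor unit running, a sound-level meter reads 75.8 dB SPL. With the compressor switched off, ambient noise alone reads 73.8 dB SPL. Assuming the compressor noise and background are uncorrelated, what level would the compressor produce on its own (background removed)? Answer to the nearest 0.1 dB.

71.5 dB SPL

Subtract intensities: L_src = 10·log₁₀(10^(L_total/10) − 10^(L_bg/10)).
L_src = 10·log₁₀(10^(75.8/10) − 10^(73.8/10)) = 10·log₁₀(14030000) = 71.5 dB SPL.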